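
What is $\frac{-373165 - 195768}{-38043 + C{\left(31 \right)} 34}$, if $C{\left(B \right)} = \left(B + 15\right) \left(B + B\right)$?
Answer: $- \frac{568933}{58925} \approx -9.6552$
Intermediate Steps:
$C{\left(B \right)} = 2 B \left(15 + B\right)$ ($C{\left(B \right)} = \left(15 + B\right) 2 B = 2 B \left(15 + B\right)$)
$\frac{-373165 - 195768}{-38043 + C{\left(31 \right)} 34} = \frac{-373165 - 195768}{-38043 + 2 \cdot 31 \left(15 + 31\right) 34} = - \frac{568933}{-38043 + 2 \cdot 31 \cdot 46 \cdot 34} = - \frac{568933}{-38043 + 2852 \cdot 34} = - \frac{568933}{-38043 + 96968} = - \frac{568933}{58925}$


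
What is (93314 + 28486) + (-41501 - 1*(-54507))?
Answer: 134806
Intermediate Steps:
(93314 + 28486) + (-41501 - 1*(-54507)) = 121800 + (-41501 + 54507) = 121800 + 13006 = 134806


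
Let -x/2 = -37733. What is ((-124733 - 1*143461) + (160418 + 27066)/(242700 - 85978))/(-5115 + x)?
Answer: -21015856292/5512774711 ≈ -3.8122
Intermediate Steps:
x = 75466 (x = -2*(-37733) = 75466)
((-124733 - 1*143461) + (160418 + 27066)/(242700 - 85978))/(-5115 + x) = ((-124733 - 1*143461) + (160418 + 27066)/(242700 - 85978))/(-5115 + 75466) = ((-124733 - 143461) + 187484/156722)/70351 = (-268194 + 187484*(1/156722))*(1/70351) = (-268194 + 93742/78361)*(1/70351) = -21015856292/78361*1/70351 = -21015856292/5512774711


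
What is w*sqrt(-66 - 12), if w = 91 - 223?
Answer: -132*I*sqrt(78) ≈ -1165.8*I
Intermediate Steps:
w = -132
w*sqrt(-66 - 12) = -132*sqrt(-66 - 12) = -132*I*sqrt(78)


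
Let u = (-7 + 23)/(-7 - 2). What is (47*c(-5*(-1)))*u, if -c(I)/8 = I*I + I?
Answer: 60160/3 ≈ 20053.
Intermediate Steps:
u = -16/9 (u = 16/(-9) = 16*(-⅑) = -16/9 ≈ -1.7778)
c(I) = -8*I - 8*I² (c(I) = -8*(I*I + I) = -8*(I² + I) = -8*(I + I²) = -8*I - 8*I²)
(47*c(-5*(-1)))*u = (47*(-8*(-5*(-1))*(1 - 5*(-1))))*(-16/9) = (47*(-8*5*(1 + 5)))*(-16/9) = (47*(-8*5*6))*(-16/9) = (47*(-240))*(-16/9) = -11280*(-16/9) = 60160/3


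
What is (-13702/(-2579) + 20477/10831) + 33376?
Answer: 932497997569/27933149 ≈ 33383.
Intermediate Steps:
(-13702/(-2579) + 20477/10831) + 33376 = (-13702*(-1/2579) + 20477*(1/10831)) + 33376 = (13702/2579 + 20477/10831) + 33376 = 201216545/27933149 + 33376 = 932497997569/27933149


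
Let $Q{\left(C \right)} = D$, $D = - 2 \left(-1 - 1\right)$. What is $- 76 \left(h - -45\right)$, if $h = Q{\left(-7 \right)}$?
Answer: $-3724$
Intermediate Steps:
$D = 4$ ($D = \left(-2\right) \left(-2\right) = 4$)
$Q{\left(C \right)} = 4$
$h = 4$
$- 76 \left(h - -45\right) = - 76 \left(4 - -45\right) = - 76 \left(4 + \left(-8 + 53\right)\right) = - 76 \left(4 + 45\right) = \left(-76\right) 49 = -3724$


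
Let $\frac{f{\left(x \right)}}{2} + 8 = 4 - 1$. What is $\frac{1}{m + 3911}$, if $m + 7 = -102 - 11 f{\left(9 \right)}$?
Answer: $\frac{1}{3912} \approx 0.00025562$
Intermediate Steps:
$f{\left(x \right)} = -10$ ($f{\left(x \right)} = -16 + 2 \left(4 - 1\right) = -16 + 2 \cdot 3 = -16 + 6 = -10$)
$m = 1$ ($m = -7 - -8 = -7 + \left(-102 + 110\right) = -7 + 8 = 1$)
$\frac{1}{m + 3911} = \frac{1}{1 + 3911} = \frac{1}{3912}$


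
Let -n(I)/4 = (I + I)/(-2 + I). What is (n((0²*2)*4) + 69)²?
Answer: 4761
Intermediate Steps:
n(I) = -8*I/(-2 + I) (n(I) = -4*(I + I)/(-2 + I) = -4*2*I/(-2 + I) = -8*I/(-2 + I))
(n((0²*2)*4) + 69)² = (-8*(0²*2)*4/(-2 + (0²*2)*4) + 69)² = (-8*(0*2)*4/(-2 + (0*2)*4) + 69)² = (-8*0*4/(-2 + 0*4) + 69)² = (-8*0/(-2 + 0) + 69)² = (-8*0/(-2) + 69)² = (-8*0*(-½) + 69)² = (0 + 69)² = 69² = 4761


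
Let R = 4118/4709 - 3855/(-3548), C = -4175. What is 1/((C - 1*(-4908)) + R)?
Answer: 16707532/12279384815 ≈ 0.0013606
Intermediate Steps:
R = 32763859/16707532 (R = 4118*(1/4709) - 3855*(-1/3548) = 4118/4709 + 3855/3548 = 32763859/16707532 ≈ 1.9610)
1/((C - 1*(-4908)) + R) = 1/((-4175 - 1*(-4908)) + 32763859/16707532) = 1/((-4175 + 4908) + 32763859/16707532) = 1/(733 + 32763859/16707532) = 1/(12279384815/16707532) = 16707532/12279384815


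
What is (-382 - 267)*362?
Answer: -234938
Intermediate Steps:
(-382 - 267)*362 = -649*362 = -234938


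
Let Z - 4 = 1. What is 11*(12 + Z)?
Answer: 187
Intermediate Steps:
Z = 5 (Z = 4 + 1 = 5)
11*(12 + Z) = 11*(12 + 5) = 11*17 = 187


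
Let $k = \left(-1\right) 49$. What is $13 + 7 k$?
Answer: $-330$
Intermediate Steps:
$k = -49$
$13 + 7 k = 13 + 7 \left(-49\right) = 13 - 343 = -330$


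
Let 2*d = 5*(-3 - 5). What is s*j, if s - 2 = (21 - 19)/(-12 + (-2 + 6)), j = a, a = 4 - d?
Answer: 42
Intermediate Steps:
d = -20 (d = (5*(-3 - 5))/2 = (5*(-8))/2 = (½)*(-40) = -20)
a = 24 (a = 4 - 1*(-20) = 4 + 20 = 24)
j = 24
s = 7/4 (s = 2 + (21 - 19)/(-12 + (-2 + 6)) = 2 + 2/(-12 + 4) = 2 + 2/(-8) = 2 + 2*(-⅛) = 2 - ¼ = 7/4 ≈ 1.7500)
s*j = (7/4)*24 = 42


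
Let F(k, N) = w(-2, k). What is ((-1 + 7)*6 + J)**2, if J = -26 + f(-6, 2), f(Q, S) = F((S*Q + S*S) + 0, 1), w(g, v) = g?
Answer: 64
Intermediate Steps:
F(k, N) = -2
f(Q, S) = -2
J = -28 (J = -26 - 2 = -28)
((-1 + 7)*6 + J)**2 = ((-1 + 7)*6 - 28)**2 = (6*6 - 28)**2 = (36 - 28)**2 = 8**2 = 64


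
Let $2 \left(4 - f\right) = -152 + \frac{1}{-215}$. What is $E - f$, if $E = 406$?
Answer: $\frac{140179}{430} \approx 326.0$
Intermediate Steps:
$f = \frac{34401}{430}$ ($f = 4 - \frac{-152 + \frac{1}{-215}}{2} = 4 - \frac{-152 - \frac{1}{215}}{2} = 4 - - \frac{32681}{430} = 4 + \frac{32681}{430} = \frac{34401}{430} \approx 80.002$)
$E - f = 406 - \frac{34401}{430} = \frac{140179}{430}$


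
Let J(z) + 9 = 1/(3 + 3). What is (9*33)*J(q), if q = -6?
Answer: -5247/2 ≈ -2623.5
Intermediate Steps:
J(z) = -53/6 (J(z) = -9 + 1/(3 + 3) = -9 + 1/6 = -53/6)
(9*33)*J(q) = (9*33)*(-53/6) = 297*(-53/6) = -5247/2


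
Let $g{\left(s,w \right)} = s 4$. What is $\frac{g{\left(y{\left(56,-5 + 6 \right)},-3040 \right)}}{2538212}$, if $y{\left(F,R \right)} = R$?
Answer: $\frac{1}{634553} \approx 1.5759 \cdot 10^{-6}$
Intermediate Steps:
$g{\left(s,w \right)} = 4 s$
$\frac{g{\left(y{\left(56,-5 + 6 \right)},-3040 \right)}}{2538212} = \frac{4 \left(-5 + 6\right)}{2538212} = 4 \cdot 1 \cdot \frac{1}{2538212} = 4 \cdot \frac{1}{2538212} = \frac{1}{634553}$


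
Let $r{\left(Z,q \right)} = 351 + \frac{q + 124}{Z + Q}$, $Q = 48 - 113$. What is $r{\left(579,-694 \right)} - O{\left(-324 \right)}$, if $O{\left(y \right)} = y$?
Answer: $\frac{173190}{257} \approx 673.89$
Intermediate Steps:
$Q = -65$ ($Q = 48 - 113 = -65$)
$r{\left(Z,q \right)} = 351 + \frac{124 + q}{-65 + Z}$ ($r{\left(Z,q \right)} = 351 + \frac{q + 124}{Z - 65} = 351 + \frac{124 + q}{-65 + Z}$)
$r{\left(579,-694 \right)} - O{\left(-324 \right)} = \frac{-22691 - 694 + 351 \cdot 579}{-65 + 579} - -324 = \frac{-22691 - 694 + 203229}{514} + 324 = \frac{1}{514} \cdot 179844 + 324 = \frac{89922}{257} + 324 = \frac{173190}{257}$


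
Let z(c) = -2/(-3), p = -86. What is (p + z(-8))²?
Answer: 65536/9 ≈ 7281.8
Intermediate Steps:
z(c) = ⅔ (z(c) = -2*(-⅓) = ⅔)
(p + z(-8))² = (-86 + ⅔)² = (-256/3)² = 65536/9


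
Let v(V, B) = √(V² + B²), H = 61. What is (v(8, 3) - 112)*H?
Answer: -6832 + 61*√73 ≈ -6310.8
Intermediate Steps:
v(V, B) = √(B² + V²)
(v(8, 3) - 112)*H = (√(3² + 8²) - 112)*61 = (√(9 + 64) - 112)*61 = (√73 - 112)*61 = (-112 + √73)*61 = -6832 + 61*√73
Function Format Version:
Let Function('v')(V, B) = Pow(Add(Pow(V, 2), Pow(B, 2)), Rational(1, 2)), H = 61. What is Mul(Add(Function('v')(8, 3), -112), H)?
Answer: Add(-6832, Mul(61, Pow(73, Rational(1, 2)))) ≈ -6310.8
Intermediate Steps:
Function('v')(V, B) = Pow(Add(Pow(B, 2), Pow(V, 2)), Rational(1, 2))
Mul(Add(Function('v')(8, 3), -112), H) = Mul(Add(Pow(Add(Pow(3, 2), Pow(8, 2)), Rational(1, 2)), -112), 61) = Mul(Add(Pow(Add(9, 64), Rational(1, 2)), -112), 61) = Mul(Add(Pow(73, Rational(1, 2)), -112), 61) = Mul(Add(-112, Pow(73, Rational(1, 2))), 61) = Add(-6832, Mul(61, Pow(73, Rational(1, 2))))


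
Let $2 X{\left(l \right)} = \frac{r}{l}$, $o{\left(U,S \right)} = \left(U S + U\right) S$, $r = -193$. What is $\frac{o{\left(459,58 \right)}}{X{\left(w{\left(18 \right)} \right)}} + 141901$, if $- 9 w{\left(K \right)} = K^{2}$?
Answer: $\frac{140477149}{193} \approx 7.2786 \cdot 10^{5}$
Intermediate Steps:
$w{\left(K \right)} = - \frac{K^{2}}{9}$
$o{\left(U,S \right)} = S \left(U + S U\right)$ ($o{\left(U,S \right)} = \left(S U + U\right) S = \left(U + S U\right) S = S \left(U + S U\right)$)
$X{\left(l \right)} = - \frac{193}{2 l}$ ($X{\left(l \right)} = \frac{\left(-193\right) \frac{1}{l}}{2} = - \frac{193}{2 l}$)
$\frac{o{\left(459,58 \right)}}{X{\left(w{\left(18 \right)} \right)}} + 141901 = \frac{58 \cdot 459 \left(1 + 58\right)}{\left(- \frac{193}{2}\right) \frac{1}{\left(- \frac{1}{9}\right) 18^{2}}} + 141901 = \frac{58 \cdot 459 \cdot 59}{\left(- \frac{193}{2}\right) \frac{1}{\left(- \frac{1}{9}\right) 324}} + 141901 = \frac{1570698}{\left(- \frac{193}{2}\right) \frac{1}{-36}} + 141901 = \frac{1570698}{\left(- \frac{193}{2}\right) \left(- \frac{1}{36}\right)} + 141901 = \frac{1570698}{\frac{193}{72}} + 141901 = 1570698 \cdot \frac{72}{193} + 141901 = \frac{113090256}{193} + 141901 = \frac{140477149}{193}$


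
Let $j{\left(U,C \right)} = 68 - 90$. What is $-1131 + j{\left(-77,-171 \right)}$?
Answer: $-1153$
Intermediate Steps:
$j{\left(U,C \right)} = -22$
$-1131 + j{\left(-77,-171 \right)} = -1131 - 22 = -1153$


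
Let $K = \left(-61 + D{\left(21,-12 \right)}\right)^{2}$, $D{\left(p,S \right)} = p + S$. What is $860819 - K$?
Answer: $858115$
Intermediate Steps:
$D{\left(p,S \right)} = S + p$
$K = 2704$ ($K = \left(-61 + \left(-12 + 21\right)\right)^{2} = \left(-61 + 9\right)^{2} = \left(-52\right)^{2} = 2704$)
$860819 - K = 860819 - 2704 = 858115$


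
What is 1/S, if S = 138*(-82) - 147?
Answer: -1/11463 ≈ -8.7237e-5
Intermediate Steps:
S = -11463 (S = -11316 - 147 = -11463)
1/S = 1/(-11463) = -1/11463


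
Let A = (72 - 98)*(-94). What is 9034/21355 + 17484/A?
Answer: 2103457/277615 ≈ 7.5769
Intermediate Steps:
A = 2444 (A = -26*(-94) = 2444)
9034/21355 + 17484/A = 9034/21355 + 17484/2444 = 9034*(1/21355) + 17484*(1/2444) = 9034/21355 + 93/13 = 2103457/277615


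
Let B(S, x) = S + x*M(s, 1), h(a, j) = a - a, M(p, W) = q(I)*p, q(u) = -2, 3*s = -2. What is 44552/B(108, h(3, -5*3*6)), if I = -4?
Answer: 11138/27 ≈ 412.52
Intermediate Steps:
s = -2/3 (s = (1/3)*(-2) = -2/3 ≈ -0.66667)
M(p, W) = -2*p
h(a, j) = 0
B(S, x) = S + 4*x/3 (B(S, x) = S + x*(-2*(-2/3)) = S + x*(4/3) = S + 4*x/3)
44552/B(108, h(3, -5*3*6)) = 44552/(108 + (4/3)*0) = 44552/(108 + 0) = 44552/108 = 44552*(1/108) = 11138/27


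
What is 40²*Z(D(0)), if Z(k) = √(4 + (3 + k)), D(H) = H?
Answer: 1600*√7 ≈ 4233.2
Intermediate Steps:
Z(k) = √(7 + k)
40²*Z(D(0)) = 40²*√(7 + 0) = 1600*√7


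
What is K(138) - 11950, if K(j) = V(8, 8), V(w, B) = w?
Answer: -11942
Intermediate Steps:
K(j) = 8
K(138) - 11950 = 8 - 11950 = -11942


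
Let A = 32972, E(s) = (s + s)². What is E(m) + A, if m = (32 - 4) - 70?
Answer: 40028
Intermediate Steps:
m = -42 (m = 28 - 70 = -42)
E(s) = 4*s² (E(s) = (2*s)² = 4*s²)
E(m) + A = 4*(-42)² + 32972 = 4*1764 + 32972 = 7056 + 32972 = 40028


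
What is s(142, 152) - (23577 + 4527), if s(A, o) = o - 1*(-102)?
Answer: -27850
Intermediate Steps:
s(A, o) = 102 + o (s(A, o) = o + 102 = 102 + o)
s(142, 152) - (23577 + 4527) = (102 + 152) - (23577 + 4527) = 254 - 1*28104 = 254 - 28104 = -27850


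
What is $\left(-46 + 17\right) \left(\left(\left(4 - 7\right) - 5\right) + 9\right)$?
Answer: $-29$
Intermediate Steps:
$\left(-46 + 17\right) \left(\left(\left(4 - 7\right) - 5\right) + 9\right) = - 29 \left(\left(-3 - 5\right) + 9\right) = - 29 \left(-8 + 9\right) = \left(-29\right) 1 = -29$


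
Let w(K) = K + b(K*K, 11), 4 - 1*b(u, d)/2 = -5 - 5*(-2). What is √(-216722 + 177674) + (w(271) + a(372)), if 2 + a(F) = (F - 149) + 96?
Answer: 586 + 2*I*√9762 ≈ 586.0 + 197.61*I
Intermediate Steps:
b(u, d) = -2 (b(u, d) = 8 - 2*(-5 - 5*(-2)) = 8 - 2*(-5 + 10) = 8 - 2*5 = 8 - 10 = -2)
a(F) = -55 + F (a(F) = -2 + ((F - 149) + 96) = -2 + ((-149 + F) + 96) = -2 + (-53 + F) = -55 + F)
w(K) = -2 + K (w(K) = K - 2 = -2 + K)
√(-216722 + 177674) + (w(271) + a(372)) = √(-216722 + 177674) + ((-2 + 271) + (-55 + 372)) = √(-39048) + (269 + 317) = 2*I*√9762 + 586 = 586 + 2*I*√9762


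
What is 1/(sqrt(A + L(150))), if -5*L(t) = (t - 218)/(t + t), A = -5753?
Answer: -5*I*sqrt(32360370)/2157358 ≈ -0.013184*I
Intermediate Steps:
L(t) = -(-218 + t)/(10*t) (L(t) = -(t - 218)/(5*(t + t)) = -(-218 + t)/(5*(2*t)) = -(-218 + t)*1/(2*t)/5 = -(-218 + t)/(10*t))
1/(sqrt(A + L(150))) = 1/(sqrt(-5753 + (1/10)*(218 - 1*150)/150)) = 1/(sqrt(-5753 + (1/10)*(1/150)*(218 - 150))) = 1/(sqrt(-5753 + (1/10)*(1/150)*68)) = 1/(sqrt(-5753 + 17/375)) = 1/(sqrt(-2157358/375)) = 1/(I*sqrt(32360370)/75) = -5*I*sqrt(32360370)/2157358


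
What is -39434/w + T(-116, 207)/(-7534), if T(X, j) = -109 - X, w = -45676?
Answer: 37097003/43015373 ≈ 0.86241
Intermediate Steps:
-39434/w + T(-116, 207)/(-7534) = -39434/(-45676) + (-109 - 1*(-116))/(-7534) = -39434*(-1/45676) + (-109 + 116)*(-1/7534) = 19717/22838 + 7*(-1/7534) = 19717/22838 - 7/7534 = 37097003/43015373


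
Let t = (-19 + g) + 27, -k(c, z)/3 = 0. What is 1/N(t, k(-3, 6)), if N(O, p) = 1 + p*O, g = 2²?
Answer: 1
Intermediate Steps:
g = 4
k(c, z) = 0 (k(c, z) = -3*0 = 0)
t = 12 (t = (-19 + 4) + 27 = -15 + 27 = 12)
N(O, p) = 1 + O*p
1/N(t, k(-3, 6)) = 1/(1 + 12*0) = 1/(1 + 0) = 1/1 = 1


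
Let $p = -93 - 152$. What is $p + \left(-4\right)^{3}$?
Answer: $-309$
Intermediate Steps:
$p = -245$
$p + \left(-4\right)^{3} = -245 + \left(-4\right)^{3} = -245 - 64 = -309$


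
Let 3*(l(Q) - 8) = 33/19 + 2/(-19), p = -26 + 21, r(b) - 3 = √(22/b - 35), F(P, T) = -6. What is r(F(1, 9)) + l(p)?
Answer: 658/57 + 2*I*√87/3 ≈ 11.544 + 6.2183*I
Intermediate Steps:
r(b) = 3 + √(-35 + 22/b) (r(b) = 3 + √(22/b - 35) = 3 + √(-35 + 22/b))
p = -5
l(Q) = 487/57 (l(Q) = 8 + (33/19 + 2/(-19))/3 = 8 + (33*(1/19) + 2*(-1/19))/3 = 8 + (33/19 - 2/19)/3 = 8 + (⅓)*(31/19) = 8 + 31/57 = 487/57)
r(F(1, 9)) + l(p) = (3 + √(-35 + 22/(-6))) + 487/57 = (3 + √(-35 + 22*(-⅙))) + 487/57 = (3 + √(-35 - 11/3)) + 487/57 = (3 + √(-116/3)) + 487/57 = (3 + 2*I*√87/3) + 487/57 = 658/57 + 2*I*√87/3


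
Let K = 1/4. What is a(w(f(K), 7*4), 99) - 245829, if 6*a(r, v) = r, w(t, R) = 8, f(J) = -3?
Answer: -737483/3 ≈ -2.4583e+5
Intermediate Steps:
K = ¼ ≈ 0.25000
a(r, v) = r/6
a(w(f(K), 7*4), 99) - 245829 = (⅙)*8 - 245829 = 4/3 - 245829 = -737483/3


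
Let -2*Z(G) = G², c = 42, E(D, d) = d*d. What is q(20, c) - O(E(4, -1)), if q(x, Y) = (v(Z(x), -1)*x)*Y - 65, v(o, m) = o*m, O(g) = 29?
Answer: 167906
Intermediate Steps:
E(D, d) = d²
Z(G) = -G²/2
v(o, m) = m*o
q(x, Y) = -65 + Y*x³/2 (q(x, Y) = ((-(-1)*x²/2)*x)*Y - 65 = ((x²/2)*x)*Y - 65 = (x³/2)*Y - 65 = Y*x³/2 - 65 = -65 + Y*x³/2)
q(20, c) - O(E(4, -1)) = (-65 + (½)*42*20³) - 1*29 = (-65 + (½)*42*8000) - 29 = (-65 + 168000) - 29 = 167935 - 29 = 167906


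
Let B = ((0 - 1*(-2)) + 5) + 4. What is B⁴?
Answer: 14641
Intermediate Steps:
B = 11 (B = ((0 + 2) + 5) + 4 = (2 + 5) + 4 = 7 + 4 = 11)
B⁴ = 11⁴ = 14641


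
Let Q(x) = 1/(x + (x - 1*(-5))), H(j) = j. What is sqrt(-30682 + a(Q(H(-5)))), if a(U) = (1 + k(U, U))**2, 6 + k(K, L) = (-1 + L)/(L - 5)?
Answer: I*sqrt(5181414)/13 ≈ 175.1*I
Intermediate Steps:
Q(x) = 1/(5 + 2*x) (Q(x) = 1/(x + (x + 5)) = 1/(x + (5 + x)) = 1/(5 + 2*x))
k(K, L) = -6 + (-1 + L)/(-5 + L) (k(K, L) = -6 + (-1 + L)/(L - 5) = -6 + (-1 + L)/(-5 + L))
a(U) = (1 + (29 - 5*U)/(-5 + U))**2
sqrt(-30682 + a(Q(H(-5)))) = sqrt(-30682 + 16*(6 - 1/(5 + 2*(-5)))**2/(-5 + 1/(5 + 2*(-5)))**2) = sqrt(-30682 + 16*(6 - 1/(5 - 10))**2/(-5 + 1/(5 - 10))**2) = sqrt(-30682 + 16*(6 - 1/(-5))**2/(-5 + 1/(-5))**2) = sqrt(-30682 + 16*(6 - 1*(-1/5))**2/(-5 - 1/5)**2) = sqrt(-30682 + 16*(6 + 1/5)**2/(-26/5)**2) = sqrt(-30682 + 16*(25/676)*(31/5)**2) = sqrt(-30682 + 16*(25/676)*(961/25)) = sqrt(-30682 + 3844/169) = sqrt(-5181414/169) = I*sqrt(5181414)/13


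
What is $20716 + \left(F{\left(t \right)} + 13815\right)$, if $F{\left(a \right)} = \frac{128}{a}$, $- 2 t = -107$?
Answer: $\frac{3695073}{107} \approx 34533.0$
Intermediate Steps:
$t = \frac{107}{2}$ ($t = \left(- \frac{1}{2}\right) \left(-107\right) = \frac{107}{2} \approx 53.5$)
$20716 + \left(F{\left(t \right)} + 13815\right) = 20716 + \left(\frac{128}{\frac{107}{2}} + 13815\right) = 20716 + \left(128 \cdot \frac{2}{107} + 13815\right) = 20716 + \left(\frac{256}{107} + 13815\right) = 20716 + \frac{1478461}{107} = \frac{3695073}{107}$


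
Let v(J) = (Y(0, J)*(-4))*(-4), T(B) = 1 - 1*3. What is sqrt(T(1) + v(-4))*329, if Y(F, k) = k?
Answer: 329*I*sqrt(66) ≈ 2672.8*I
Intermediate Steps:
T(B) = -2 (T(B) = 1 - 3 = -2)
v(J) = 16*J (v(J) = (J*(-4))*(-4) = -4*J*(-4) = 16*J)
sqrt(T(1) + v(-4))*329 = sqrt(-2 + 16*(-4))*329 = sqrt(-2 - 64)*329 = sqrt(-66)*329 = (I*sqrt(66))*329 = 329*I*sqrt(66)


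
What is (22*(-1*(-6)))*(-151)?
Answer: -19932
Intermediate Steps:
(22*(-1*(-6)))*(-151) = (22*6)*(-151) = 132*(-151) = -19932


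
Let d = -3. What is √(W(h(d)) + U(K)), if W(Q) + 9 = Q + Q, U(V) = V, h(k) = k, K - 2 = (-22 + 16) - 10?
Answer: I*√29 ≈ 5.3852*I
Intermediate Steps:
K = -14 (K = 2 + ((-22 + 16) - 10) = 2 + (-6 - 10) = 2 - 16 = -14)
W(Q) = -9 + 2*Q (W(Q) = -9 + (Q + Q) = -9 + 2*Q)
√(W(h(d)) + U(K)) = √((-9 + 2*(-3)) - 14) = √((-9 - 6) - 14) = √(-15 - 14) = √(-29) = I*√29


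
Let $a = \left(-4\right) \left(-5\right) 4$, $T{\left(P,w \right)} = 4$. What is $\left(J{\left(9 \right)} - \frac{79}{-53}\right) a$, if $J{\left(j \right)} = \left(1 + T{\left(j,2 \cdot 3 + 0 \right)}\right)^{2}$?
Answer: $\frac{112320}{53} \approx 2119.2$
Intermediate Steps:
$J{\left(j \right)} = 25$ ($J{\left(j \right)} = \left(1 + 4\right)^{2} = 5^{2} = 25$)
$a = 80$ ($a = 20 \cdot 4 = 80$)
$\left(J{\left(9 \right)} - \frac{79}{-53}\right) a = \left(25 - \frac{79}{-53}\right) 80 = \left(25 - - \frac{79}{53}\right) 80 = \left(25 + \frac{79}{53}\right) 80 = \frac{1404}{53} \cdot 80 = \frac{112320}{53}$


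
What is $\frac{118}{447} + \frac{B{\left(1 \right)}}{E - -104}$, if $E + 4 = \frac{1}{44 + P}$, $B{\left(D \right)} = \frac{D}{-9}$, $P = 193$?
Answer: $\frac{2784947}{10594347} \approx 0.26287$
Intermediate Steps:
$B{\left(D \right)} = - \frac{D}{9}$ ($B{\left(D \right)} = D \left(- \frac{1}{9}\right) = - \frac{D}{9}$)
$E = - \frac{947}{237}$ ($E = -4 + \frac{1}{44 + 193} = -4 + \frac{1}{237} = - \frac{947}{237} \approx -3.9958$)
$\frac{118}{447} + \frac{B{\left(1 \right)}}{E - -104} = \frac{118}{447} + \frac{\left(- \frac{1}{9}\right) 1}{- \frac{947}{237} - -104} = 118 \cdot \frac{1}{447} - \frac{1}{9 \left(- \frac{947}{237} + 104\right)} = \frac{118}{447} - \frac{1}{9 \cdot \frac{23701}{237}} = \frac{118}{447} - \frac{79}{71103} = \frac{2784947}{10594347}$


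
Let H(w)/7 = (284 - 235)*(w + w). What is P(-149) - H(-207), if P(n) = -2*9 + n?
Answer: 141835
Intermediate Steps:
H(w) = 686*w (H(w) = 7*((284 - 235)*(w + w)) = 7*(49*(2*w)) = 7*(98*w) = 686*w)
P(n) = -18 + n
P(-149) - H(-207) = (-18 - 149) - 686*(-207) = -167 - 1*(-142002) = -167 + 142002 = 141835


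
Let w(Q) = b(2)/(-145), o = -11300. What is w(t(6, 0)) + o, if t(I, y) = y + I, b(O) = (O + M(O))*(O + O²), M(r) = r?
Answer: -1638524/145 ≈ -11300.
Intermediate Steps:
b(O) = 2*O*(O + O²) (b(O) = (O + O)*(O + O²) = (2*O)*(O + O²) = 2*O*(O + O²))
t(I, y) = I + y
w(Q) = -24/145 (w(Q) = (2*2²*(1 + 2))/(-145) = (2*4*3)*(-1/145) = 24*(-1/145) = -24/145)
w(t(6, 0)) + o = -24/145 - 11300 = -1638524/145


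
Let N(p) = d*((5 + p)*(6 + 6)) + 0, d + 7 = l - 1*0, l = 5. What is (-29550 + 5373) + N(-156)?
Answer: -20553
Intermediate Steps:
d = -2 (d = -7 + (5 - 1*0) = -7 + (5 + 0) = -7 + 5 = -2)
N(p) = -120 - 24*p (N(p) = -2*(5 + p)*(6 + 6) + 0 = -2*(5 + p)*12 + 0 = -2*(60 + 12*p) + 0 = (-120 - 24*p) + 0 = -120 - 24*p)
(-29550 + 5373) + N(-156) = (-29550 + 5373) + (-120 - 24*(-156)) = -24177 + (-120 + 3744) = -24177 + 3624 = -20553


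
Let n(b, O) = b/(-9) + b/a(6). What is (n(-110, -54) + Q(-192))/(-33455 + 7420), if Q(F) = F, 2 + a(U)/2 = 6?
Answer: 6967/937260 ≈ 0.0074334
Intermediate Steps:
a(U) = 8 (a(U) = -4 + 2*6 = -4 + 12 = 8)
n(b, O) = b/72 (n(b, O) = b/(-9) + b/8 = b*(-⅑) + b*(⅛) = -b/9 + b/8 = b/72)
(n(-110, -54) + Q(-192))/(-33455 + 7420) = ((1/72)*(-110) - 192)/(-33455 + 7420) = (-55/36 - 192)/(-26035) = -6967/36*(-1/26035) = 6967/937260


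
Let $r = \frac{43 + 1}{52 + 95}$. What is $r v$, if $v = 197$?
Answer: $\frac{8668}{147} \approx 58.966$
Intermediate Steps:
$r = \frac{44}{147} \approx 0.29932$
$r v = \frac{44}{147} \cdot 197 = \frac{8668}{147}$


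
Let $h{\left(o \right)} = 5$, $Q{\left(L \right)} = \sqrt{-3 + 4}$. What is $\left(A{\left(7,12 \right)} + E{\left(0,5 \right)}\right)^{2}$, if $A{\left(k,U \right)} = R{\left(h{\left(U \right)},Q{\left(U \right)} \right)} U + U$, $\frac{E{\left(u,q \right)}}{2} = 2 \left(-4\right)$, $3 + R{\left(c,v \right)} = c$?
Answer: $400$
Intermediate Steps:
$Q{\left(L \right)} = 1$ ($Q{\left(L \right)} = \sqrt{1} = 1$)
$R{\left(c,v \right)} = -3 + c$
$E{\left(u,q \right)} = -16$ ($E{\left(u,q \right)} = 2 \cdot 2 \left(-4\right) = 2 \left(-8\right) = -16$)
$A{\left(k,U \right)} = 3 U$ ($A{\left(k,U \right)} = \left(-3 + 5\right) U + U = 2 U + U = 3 U$)
$\left(A{\left(7,12 \right)} + E{\left(0,5 \right)}\right)^{2} = \left(3 \cdot 12 - 16\right)^{2} = \left(36 - 16\right)^{2} = 20^{2} = 400$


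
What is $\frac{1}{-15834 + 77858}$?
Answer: $\frac{1}{62024} \approx 1.6123 \cdot 10^{-5}$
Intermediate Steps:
$\frac{1}{-15834 + 77858} = \frac{1}{62024}$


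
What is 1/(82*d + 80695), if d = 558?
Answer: 1/126451 ≈ 7.9082e-6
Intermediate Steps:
1/(82*d + 80695) = 1/(82*558 + 80695) = 1/(45756 + 80695) = 1/126451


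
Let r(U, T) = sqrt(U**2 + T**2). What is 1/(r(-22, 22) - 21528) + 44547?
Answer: 2580684639978/57931727 - 11*sqrt(2)/231726908 ≈ 44547.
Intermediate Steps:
r(U, T) = sqrt(T**2 + U**2)
1/(r(-22, 22) - 21528) + 44547 = 1/(sqrt(22**2 + (-22)**2) - 21528) + 44547 = 1/(sqrt(484 + 484) - 21528) + 44547 = 1/(sqrt(968) - 21528) + 44547 = 1/(22*sqrt(2) - 21528) + 44547 = 1/(-21528 + 22*sqrt(2)) + 44547 = 44547 + 1/(-21528 + 22*sqrt(2))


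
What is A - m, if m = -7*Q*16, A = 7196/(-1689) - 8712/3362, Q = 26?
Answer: 8248322848/2839209 ≈ 2905.1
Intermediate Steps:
A = -19453760/2839209 (A = 7196*(-1/1689) - 8712*1/3362 = -7196/1689 - 4356/1681 = -19453760/2839209 ≈ -6.8518)
m = -2912 (m = -7*26*16 = -182*16 = -2912)
A - m = -19453760/2839209 - 1*(-2912) = -19453760/2839209 + 2912 = 8248322848/2839209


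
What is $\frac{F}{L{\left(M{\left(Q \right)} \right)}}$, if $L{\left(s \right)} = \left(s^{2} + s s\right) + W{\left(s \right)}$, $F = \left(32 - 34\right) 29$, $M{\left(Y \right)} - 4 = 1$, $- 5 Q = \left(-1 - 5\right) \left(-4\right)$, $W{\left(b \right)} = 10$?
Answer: $- \frac{29}{30} \approx -0.96667$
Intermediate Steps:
$Q = - \frac{24}{5}$ ($Q = - \frac{\left(-1 - 5\right) \left(-4\right)}{5} = - \frac{\left(-6\right) \left(-4\right)}{5} = \left(- \frac{1}{5}\right) 24 = - \frac{24}{5} \approx -4.8$)
$M{\left(Y \right)} = 5$ ($M{\left(Y \right)} = 4 + 1 = 5$)
$F = -58$ ($F = \left(-2\right) 29 = -58$)
$L{\left(s \right)} = 10 + 2 s^{2}$ ($L{\left(s \right)} = \left(s^{2} + s s\right) + 10 = \left(s^{2} + s^{2}\right) + 10 = 2 s^{2} + 10 = 10 + 2 s^{2}$)
$\frac{F}{L{\left(M{\left(Q \right)} \right)}} = - \frac{58}{10 + 2 \cdot 5^{2}} = - \frac{58}{10 + 2 \cdot 25} = - \frac{58}{10 + 50} = - \frac{58}{60} = \left(-58\right) \frac{1}{60} = - \frac{29}{30}$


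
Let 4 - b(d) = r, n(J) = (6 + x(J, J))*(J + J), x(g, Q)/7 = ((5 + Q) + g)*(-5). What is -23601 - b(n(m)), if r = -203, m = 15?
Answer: -23808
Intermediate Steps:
x(g, Q) = -175 - 35*Q - 35*g (x(g, Q) = 7*(((5 + Q) + g)*(-5)) = 7*((5 + Q + g)*(-5)) = 7*(-25 - 5*Q - 5*g) = -175 - 35*Q - 35*g)
n(J) = 2*J*(-169 - 70*J) (n(J) = (6 + (-175 - 35*J - 35*J))*(J + J) = (6 + (-175 - 70*J))*(2*J) = (-169 - 70*J)*(2*J) = 2*J*(-169 - 70*J))
b(d) = 207 (b(d) = 4 - 1*(-203) = 4 + 203 = 207)
-23601 - b(n(m)) = -23601 - 1*207 = -23601 - 207 = -23808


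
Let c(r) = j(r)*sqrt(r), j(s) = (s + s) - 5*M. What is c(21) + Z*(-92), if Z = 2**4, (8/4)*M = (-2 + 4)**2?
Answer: -1472 + 32*sqrt(21) ≈ -1325.4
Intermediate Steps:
M = 2 (M = (-2 + 4)**2/2 = (1/2)*2**2 = (1/2)*4 = 2)
Z = 16
j(s) = -10 + 2*s (j(s) = (s + s) - 5*2 = 2*s - 10 = -10 + 2*s)
c(r) = sqrt(r)*(-10 + 2*r) (c(r) = (-10 + 2*r)*sqrt(r) = sqrt(r)*(-10 + 2*r))
c(21) + Z*(-92) = 2*sqrt(21)*(-5 + 21) + 16*(-92) = 2*sqrt(21)*16 - 1472 = 32*sqrt(21) - 1472 = -1472 + 32*sqrt(21)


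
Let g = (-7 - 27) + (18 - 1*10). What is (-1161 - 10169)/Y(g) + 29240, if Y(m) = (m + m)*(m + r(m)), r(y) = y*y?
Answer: 98832333/3380 ≈ 29240.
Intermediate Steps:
r(y) = y²
g = -26 (g = -34 + (18 - 10) = -34 + 8 = -26)
Y(m) = 2*m*(m + m²) (Y(m) = (m + m)*(m + m²) = (2*m)*(m + m²) = 2*m*(m + m²))
(-1161 - 10169)/Y(g) + 29240 = (-1161 - 10169)/((2*(-26)²*(1 - 26))) + 29240 = -11330/(2*676*(-25)) + 29240 = -11330/(-33800) + 29240 = -11330*(-1/33800) + 29240 = 1133/3380 + 29240 = 98832333/3380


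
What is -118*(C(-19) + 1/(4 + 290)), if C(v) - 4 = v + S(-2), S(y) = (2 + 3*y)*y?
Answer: 121363/147 ≈ 825.60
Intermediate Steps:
S(y) = y*(2 + 3*y)
C(v) = 12 + v (C(v) = 4 + (v - 2*(2 + 3*(-2))) = 4 + (v - 2*(2 - 6)) = 4 + (v - 2*(-4)) = 4 + (v + 8) = 4 + (8 + v) = 12 + v)
-118*(C(-19) + 1/(4 + 290)) = -118*((12 - 19) + 1/(4 + 290)) = -118*(-7 + 1/294) = -118*(-2057/294) = 121363/147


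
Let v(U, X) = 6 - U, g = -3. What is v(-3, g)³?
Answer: 729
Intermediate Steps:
v(-3, g)³ = (6 - 1*(-3))³ = (6 + 3)³ = 9³ = 729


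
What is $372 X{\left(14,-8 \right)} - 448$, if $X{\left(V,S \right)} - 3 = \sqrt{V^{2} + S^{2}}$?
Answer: $668 + 744 \sqrt{65} \approx 6666.3$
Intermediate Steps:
$X{\left(V,S \right)} = 3 + \sqrt{S^{2} + V^{2}}$ ($X{\left(V,S \right)} = 3 + \sqrt{V^{2} + S^{2}} = 3 + \sqrt{S^{2} + V^{2}}$)
$372 X{\left(14,-8 \right)} - 448 = 372 \left(3 + \sqrt{\left(-8\right)^{2} + 14^{2}}\right) - 448 = 372 \left(3 + \sqrt{64 + 196}\right) - 448 = 372 \left(3 + \sqrt{260}\right) - 448 = 372 \left(3 + 2 \sqrt{65}\right) - 448 = \left(1116 + 744 \sqrt{65}\right) - 448 = 668 + 744 \sqrt{65}$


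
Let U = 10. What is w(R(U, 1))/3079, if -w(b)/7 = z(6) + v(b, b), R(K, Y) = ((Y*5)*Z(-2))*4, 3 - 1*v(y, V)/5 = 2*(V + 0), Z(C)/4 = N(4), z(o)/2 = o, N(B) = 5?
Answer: 27811/3079 ≈ 9.0325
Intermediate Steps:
z(o) = 2*o
Z(C) = 20 (Z(C) = 4*5 = 20)
v(y, V) = 15 - 10*V (v(y, V) = 15 - 10*(V + 0) = 15 - 10*V)
R(K, Y) = 400*Y (R(K, Y) = ((Y*5)*20)*4 = ((5*Y)*20)*4 = (100*Y)*4 = 400*Y)
w(b) = -189 + 70*b (w(b) = -7*(2*6 + (15 - 10*b)) = -7*(12 + (15 - 10*b)) = -7*(27 - 10*b) = -189 + 70*b)
w(R(U, 1))/3079 = (-189 + 70*(400*1))/3079 = (-189 + 70*400)*(1/3079) = (-189 + 28000)*(1/3079) = 27811*(1/3079) = 27811/3079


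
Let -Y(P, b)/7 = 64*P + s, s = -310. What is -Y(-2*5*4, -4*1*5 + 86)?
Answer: -20090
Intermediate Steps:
Y(P, b) = 2170 - 448*P (Y(P, b) = -7*(64*P - 310) = -7*(-310 + 64*P) = 2170 - 448*P)
-Y(-2*5*4, -4*1*5 + 86) = -(2170 - 448*(-2*5)*4) = -(2170 - (-4480)*4) = -(2170 - 448*(-40)) = -(2170 + 17920) = -1*20090 = -20090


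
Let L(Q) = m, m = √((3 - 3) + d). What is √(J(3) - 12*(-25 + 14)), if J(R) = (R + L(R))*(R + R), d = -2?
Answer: √(150 + 6*I*√2) ≈ 12.252 + 0.34627*I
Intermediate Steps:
m = I*√2 (m = √((3 - 3) - 2) = √(0 - 2) = √(-2) = I*√2 ≈ 1.4142*I)
L(Q) = I*√2
J(R) = 2*R*(R + I*√2) (J(R) = (R + I*√2)*(R + R) = (R + I*√2)*(2*R) = 2*R*(R + I*√2))
√(J(3) - 12*(-25 + 14)) = √(2*3*(3 + I*√2) - 12*(-25 + 14)) = √((18 + 6*I*√2) - 12*(-11)) = √((18 + 6*I*√2) + 132) = √(150 + 6*I*√2)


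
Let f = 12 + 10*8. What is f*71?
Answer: 6532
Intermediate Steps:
f = 92 (f = 12 + 80 = 92)
f*71 = 92*71 = 6532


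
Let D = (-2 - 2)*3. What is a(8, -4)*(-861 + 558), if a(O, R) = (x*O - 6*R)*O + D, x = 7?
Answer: -190284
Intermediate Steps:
D = -12 (D = -4*3 = -12)
a(O, R) = -12 + O*(-6*R + 7*O) (a(O, R) = (7*O - 6*R)*O - 12 = (-6*R + 7*O)*O - 12 = O*(-6*R + 7*O) - 12 = -12 + O*(-6*R + 7*O))
a(8, -4)*(-861 + 558) = (-12 + 7*8² - 6*8*(-4))*(-861 + 558) = (-12 + 7*64 + 192)*(-303) = (-12 + 448 + 192)*(-303) = 628*(-303) = -190284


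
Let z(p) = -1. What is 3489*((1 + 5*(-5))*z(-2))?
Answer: 83736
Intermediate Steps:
3489*((1 + 5*(-5))*z(-2)) = 3489*((1 + 5*(-5))*(-1)) = 3489*((1 - 25)*(-1)) = 3489*(-24*(-1)) = 3489*24 = 83736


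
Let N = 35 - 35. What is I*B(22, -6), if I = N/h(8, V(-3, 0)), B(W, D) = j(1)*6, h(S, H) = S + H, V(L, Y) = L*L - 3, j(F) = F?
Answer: 0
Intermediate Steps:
V(L, Y) = -3 + L² (V(L, Y) = L² - 3 = -3 + L²)
N = 0
h(S, H) = H + S
B(W, D) = 6 (B(W, D) = 1*6 = 6)
I = 0 (I = 0/((-3 + (-3)²) + 8) = 0/((-3 + 9) + 8) = 0/(6 + 8) = 0/14 = 0*(1/14) = 0)
I*B(22, -6) = 0*6 = 0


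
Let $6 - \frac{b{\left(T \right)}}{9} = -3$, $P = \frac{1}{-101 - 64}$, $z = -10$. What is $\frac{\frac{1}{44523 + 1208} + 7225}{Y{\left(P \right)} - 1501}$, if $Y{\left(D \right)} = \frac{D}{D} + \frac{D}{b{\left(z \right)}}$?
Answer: $- \frac{4415882551740}{916792268231} \approx -4.8167$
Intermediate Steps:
$P = - \frac{1}{165}$ ($P = \frac{1}{-165} = - \frac{1}{165} \approx -0.0060606$)
$b{\left(T \right)} = 81$ ($b{\left(T \right)} = 54 - -27 = 54 + 27 = 81$)
$Y{\left(D \right)} = 1 + \frac{D}{81}$ ($Y{\left(D \right)} = \frac{D}{D} + \frac{D}{81} = 1 + D \frac{1}{81} = 1 + \frac{D}{81}$)
$\frac{\frac{1}{44523 + 1208} + 7225}{Y{\left(P \right)} - 1501} = \frac{\frac{1}{44523 + 1208} + 7225}{\left(1 + \frac{1}{81} \left(- \frac{1}{165}\right)\right) - 1501} = \frac{\frac{1}{45731} + 7225}{\left(1 - \frac{1}{13365}\right) - 1501} = \frac{\frac{1}{45731} + 7225}{\frac{13364}{13365} - 1501} = \frac{330406476}{45731 \left(- \frac{20047501}{13365}\right)} = \frac{330406476}{45731} \left(- \frac{13365}{20047501}\right) = - \frac{4415882551740}{916792268231}$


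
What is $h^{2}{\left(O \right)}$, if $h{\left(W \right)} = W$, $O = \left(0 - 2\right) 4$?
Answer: $64$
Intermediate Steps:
$O = -8$ ($O = \left(-2\right) 4 = -8$)
$h^{2}{\left(O \right)} = \left(-8\right)^{2} = 64$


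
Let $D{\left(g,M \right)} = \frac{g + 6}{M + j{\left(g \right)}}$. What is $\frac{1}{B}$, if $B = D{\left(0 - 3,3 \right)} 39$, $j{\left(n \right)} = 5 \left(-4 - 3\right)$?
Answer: $- \frac{32}{117} \approx -0.2735$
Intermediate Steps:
$j{\left(n \right)} = -35$ ($j{\left(n \right)} = 5 \left(-7\right) = -35$)
$D{\left(g,M \right)} = \frac{6 + g}{-35 + M}$ ($D{\left(g,M \right)} = \frac{g + 6}{M - 35} = \frac{6 + g}{-35 + M}$)
$B = - \frac{117}{32}$ ($B = \frac{6 + \left(0 - 3\right)}{-35 + 3} \cdot 39 = \frac{6 + \left(0 - 3\right)}{-32} \cdot 39 = - \frac{6 - 3}{32} \cdot 39 = \left(- \frac{1}{32}\right) 3 \cdot 39 = \left(- \frac{3}{32}\right) 39 = - \frac{117}{32} \approx -3.6563$)
$\frac{1}{B} = \frac{1}{- \frac{117}{32}} = - \frac{32}{117}$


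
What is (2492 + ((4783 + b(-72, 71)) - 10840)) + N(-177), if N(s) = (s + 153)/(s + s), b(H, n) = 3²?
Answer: -209800/59 ≈ -3555.9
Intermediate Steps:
b(H, n) = 9
N(s) = (153 + s)/(2*s) (N(s) = (153 + s)/((2*s)) = (153 + s)*(1/(2*s)) = (153 + s)/(2*s))
(2492 + ((4783 + b(-72, 71)) - 10840)) + N(-177) = (2492 + ((4783 + 9) - 10840)) + (½)*(153 - 177)/(-177) = (2492 + (4792 - 10840)) + (½)*(-1/177)*(-24) = (2492 - 6048) + 4/59 = -3556 + 4/59 = -209800/59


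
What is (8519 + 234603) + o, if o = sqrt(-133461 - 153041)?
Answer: 243122 + I*sqrt(286502) ≈ 2.4312e+5 + 535.26*I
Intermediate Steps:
o = I*sqrt(286502) (o = sqrt(-286502) = I*sqrt(286502) ≈ 535.26*I)
(8519 + 234603) + o = (8519 + 234603) + I*sqrt(286502) = 243122 + I*sqrt(286502)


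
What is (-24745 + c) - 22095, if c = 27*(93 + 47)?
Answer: -43060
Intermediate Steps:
c = 3780 (c = 27*140 = 3780)
(-24745 + c) - 22095 = (-24745 + 3780) - 22095 = -20965 - 22095 = -43060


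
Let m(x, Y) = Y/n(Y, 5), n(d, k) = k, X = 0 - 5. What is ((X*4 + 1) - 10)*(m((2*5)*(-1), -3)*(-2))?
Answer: -174/5 ≈ -34.800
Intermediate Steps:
X = -5
m(x, Y) = Y/5
((X*4 + 1) - 10)*(m((2*5)*(-1), -3)*(-2)) = ((-5*4 + 1) - 10)*(((⅕)*(-3))*(-2)) = ((-20 + 1) - 10)*(-⅗*(-2)) = (-19 - 10)*(6/5) = -29*6/5 = -174/5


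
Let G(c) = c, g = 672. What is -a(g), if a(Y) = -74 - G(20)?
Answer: 94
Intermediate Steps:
a(Y) = -94 (a(Y) = -74 - 1*20 = -74 - 20 = -94)
-a(g) = -1*(-94) = 94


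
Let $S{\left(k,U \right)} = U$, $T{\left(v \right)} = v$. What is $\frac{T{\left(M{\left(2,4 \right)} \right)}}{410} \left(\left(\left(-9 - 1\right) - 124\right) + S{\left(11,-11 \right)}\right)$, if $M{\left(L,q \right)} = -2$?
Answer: $\frac{29}{41} \approx 0.70732$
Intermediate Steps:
$\frac{T{\left(M{\left(2,4 \right)} \right)}}{410} \left(\left(\left(-9 - 1\right) - 124\right) + S{\left(11,-11 \right)}\right) = - \frac{2}{410} \left(\left(\left(-9 - 1\right) - 124\right) - 11\right) = \left(-2\right) \frac{1}{410} \left(\left(-10 - 124\right) - 11\right) = - \frac{-134 - 11}{205} = \left(- \frac{1}{205}\right) \left(-145\right) = \frac{29}{41}$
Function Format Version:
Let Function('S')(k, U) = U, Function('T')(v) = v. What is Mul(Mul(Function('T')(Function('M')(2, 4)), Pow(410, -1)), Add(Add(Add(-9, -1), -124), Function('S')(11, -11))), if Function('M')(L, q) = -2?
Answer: Rational(29, 41) ≈ 0.70732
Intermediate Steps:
Mul(Mul(Function('T')(Function('M')(2, 4)), Pow(410, -1)), Add(Add(Add(-9, -1), -124), Function('S')(11, -11))) = Mul(Mul(-2, Pow(410, -1)), Add(Add(Add(-9, -1), -124), -11)) = Mul(Mul(-2, Rational(1, 410)), Add(Add(-10, -124), -11)) = Mul(Rational(-1, 205), Add(-134, -11)) = Mul(Rational(-1, 205), -145) = Rational(29, 41)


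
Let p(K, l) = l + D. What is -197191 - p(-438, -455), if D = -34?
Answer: -196702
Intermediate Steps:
p(K, l) = -34 + l (p(K, l) = l - 34 = -34 + l)
-197191 - p(-438, -455) = -197191 - (-34 - 455) = -197191 - 1*(-489) = -197191 + 489 = -196702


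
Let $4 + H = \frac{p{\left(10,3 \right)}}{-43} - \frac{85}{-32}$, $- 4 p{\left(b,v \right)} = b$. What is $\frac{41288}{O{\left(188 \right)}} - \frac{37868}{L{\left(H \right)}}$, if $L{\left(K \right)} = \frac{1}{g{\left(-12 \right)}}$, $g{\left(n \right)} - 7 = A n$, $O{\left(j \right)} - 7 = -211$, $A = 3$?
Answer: $\frac{55996450}{51} \approx 1.098 \cdot 10^{6}$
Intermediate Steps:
$O{\left(j \right)} = -204$ ($O{\left(j \right)} = 7 - 211 = -204$)
$p{\left(b,v \right)} = - \frac{b}{4}$
$g{\left(n \right)} = 7 + 3 n$
$H = - \frac{1769}{1376}$ ($H = -4 + \left(\frac{\left(- \frac{1}{4}\right) 10}{-43} - \frac{85}{-32}\right) = -4 - - \frac{3735}{1376} = -4 + \left(\frac{5}{86} + \frac{85}{32}\right) = -4 + \frac{3735}{1376} = - \frac{1769}{1376} \approx -1.2856$)
$L{\left(K \right)} = - \frac{1}{29}$ ($L{\left(K \right)} = \frac{1}{7 + 3 \left(-12\right)} = \frac{1}{7 - 36} = \frac{1}{-29} = - \frac{1}{29}$)
$\frac{41288}{O{\left(188 \right)}} - \frac{37868}{L{\left(H \right)}} = \frac{41288}{-204} - \frac{37868}{- \frac{1}{29}} = 41288 \left(- \frac{1}{204}\right) - -1098172 = - \frac{10322}{51} + 1098172 = \frac{55996450}{51}$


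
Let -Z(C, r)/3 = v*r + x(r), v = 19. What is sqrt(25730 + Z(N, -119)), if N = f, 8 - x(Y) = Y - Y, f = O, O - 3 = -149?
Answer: sqrt(32489) ≈ 180.25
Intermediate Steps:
O = -146 (O = 3 - 149 = -146)
f = -146
x(Y) = 8 (x(Y) = 8 - (Y - Y) = 8 - 1*0 = 8 + 0 = 8)
N = -146
Z(C, r) = -24 - 57*r (Z(C, r) = -3*(19*r + 8) = -3*(8 + 19*r) = -24 - 57*r)
sqrt(25730 + Z(N, -119)) = sqrt(25730 + (-24 - 57*(-119))) = sqrt(25730 + (-24 + 6783)) = sqrt(25730 + 6759) = sqrt(32489)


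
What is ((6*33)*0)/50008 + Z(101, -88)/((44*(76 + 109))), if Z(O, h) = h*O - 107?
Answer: -1799/1628 ≈ -1.1050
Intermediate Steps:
Z(O, h) = -107 + O*h (Z(O, h) = O*h - 107 = -107 + O*h)
((6*33)*0)/50008 + Z(101, -88)/((44*(76 + 109))) = ((6*33)*0)/50008 + (-107 + 101*(-88))/((44*(76 + 109))) = (198*0)*(1/50008) + (-107 - 8888)/((44*185)) = 0*(1/50008) - 8995/8140 = 0 - 8995*1/8140 = 0 - 1799/1628 = -1799/1628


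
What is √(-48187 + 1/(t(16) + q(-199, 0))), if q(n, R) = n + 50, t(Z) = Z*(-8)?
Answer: 10*I*√36973406/277 ≈ 219.52*I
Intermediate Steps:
t(Z) = -8*Z
q(n, R) = 50 + n
√(-48187 + 1/(t(16) + q(-199, 0))) = √(-48187 + 1/(-8*16 + (50 - 199))) = √(-48187 + 1/(-128 - 149)) = √(-48187 + 1/(-277)) = √(-48187 - 1/277) = √(-13347800/277) = 10*I*√36973406/277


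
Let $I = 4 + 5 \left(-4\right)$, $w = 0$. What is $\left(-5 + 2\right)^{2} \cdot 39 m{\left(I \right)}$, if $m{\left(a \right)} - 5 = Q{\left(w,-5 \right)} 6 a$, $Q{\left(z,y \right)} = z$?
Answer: $1755$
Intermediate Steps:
$I = -16$ ($I = 4 - 20 = -16$)
$m{\left(a \right)} = 5$ ($m{\left(a \right)} = 5 + 0 \cdot 6 a = 5 + 0 a = 5 + 0 = 5$)
$\left(-5 + 2\right)^{2} \cdot 39 m{\left(I \right)} = \left(-5 + 2\right)^{2} \cdot 39 \cdot 5 = \left(-3\right)^{2} \cdot 39 \cdot 5 = 9 \cdot 39 \cdot 5 = 351 \cdot 5 = 1755$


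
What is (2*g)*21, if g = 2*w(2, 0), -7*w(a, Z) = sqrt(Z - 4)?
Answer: -24*I ≈ -24.0*I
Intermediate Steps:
w(a, Z) = -sqrt(-4 + Z)/7 (w(a, Z) = -sqrt(Z - 4)/7 = -sqrt(-4 + Z)/7)
g = -4*I/7 (g = 2*(-sqrt(-4 + 0)/7) = 2*(-2*I/7) = -4*I/7 ≈ -0.57143*I)
(2*g)*21 = (2*(-4*I/7))*21 = -8*I/7*21 = -24*I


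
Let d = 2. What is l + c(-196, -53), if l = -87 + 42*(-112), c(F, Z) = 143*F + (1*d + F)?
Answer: -33013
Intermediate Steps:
c(F, Z) = 2 + 144*F (c(F, Z) = 143*F + (1*2 + F) = 143*F + (2 + F) = 2 + 144*F)
l = -4791 (l = -87 - 4704 = -4791)
l + c(-196, -53) = -4791 + (2 + 144*(-196)) = -4791 + (2 - 28224) = -4791 - 28222 = -33013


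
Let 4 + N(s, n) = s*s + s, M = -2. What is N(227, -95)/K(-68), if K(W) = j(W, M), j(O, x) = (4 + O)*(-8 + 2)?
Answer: 6469/48 ≈ 134.77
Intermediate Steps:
j(O, x) = -24 - 6*O (j(O, x) = (4 + O)*(-6) = -24 - 6*O)
N(s, n) = -4 + s + s² (N(s, n) = -4 + (s*s + s) = -4 + (s² + s) = -4 + (s + s²) = -4 + s + s²)
K(W) = -24 - 6*W
N(227, -95)/K(-68) = (-4 + 227 + 227²)/(-24 - 6*(-68)) = (-4 + 227 + 51529)/(-24 + 408) = 51752/384 = 51752*(1/384) = 6469/48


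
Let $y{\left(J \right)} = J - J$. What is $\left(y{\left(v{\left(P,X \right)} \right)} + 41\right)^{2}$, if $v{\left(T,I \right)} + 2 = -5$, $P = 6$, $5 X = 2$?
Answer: $1681$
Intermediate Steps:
$X = \frac{2}{5}$ ($X = \frac{1}{5} \cdot 2 = \frac{2}{5} \approx 0.4$)
$v{\left(T,I \right)} = -7$ ($v{\left(T,I \right)} = -2 - 5 = -7$)
$y{\left(J \right)} = 0$
$\left(y{\left(v{\left(P,X \right)} \right)} + 41\right)^{2} = \left(0 + 41\right)^{2} = 41^{2} = 1681$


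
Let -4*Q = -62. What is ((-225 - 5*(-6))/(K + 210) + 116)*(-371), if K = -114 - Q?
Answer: -969158/23 ≈ -42137.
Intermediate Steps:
Q = 31/2 (Q = -¼*(-62) = 31/2 ≈ 15.500)
K = -259/2 (K = -114 - 1*31/2 = -114 - 31/2 = -259/2 ≈ -129.50)
((-225 - 5*(-6))/(K + 210) + 116)*(-371) = ((-225 - 5*(-6))/(-259/2 + 210) + 116)*(-371) = ((-225 + 30)/(161/2) + 116)*(-371) = (-195*2/161 + 116)*(-371) = (-390/161 + 116)*(-371) = (18286/161)*(-371) = -969158/23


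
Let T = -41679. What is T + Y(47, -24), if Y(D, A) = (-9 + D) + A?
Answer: -41665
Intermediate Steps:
Y(D, A) = -9 + A + D
T + Y(47, -24) = -41679 + (-9 - 24 + 47) = -41679 + 14 = -41665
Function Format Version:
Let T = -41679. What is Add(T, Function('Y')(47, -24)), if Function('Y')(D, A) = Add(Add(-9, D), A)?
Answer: -41665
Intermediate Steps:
Function('Y')(D, A) = Add(-9, A, D)
Add(T, Function('Y')(47, -24)) = Add(-41679, Add(-9, -24, 47)) = Add(-41679, 14) = -41665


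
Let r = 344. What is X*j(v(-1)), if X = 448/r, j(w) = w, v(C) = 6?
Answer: 336/43 ≈ 7.8139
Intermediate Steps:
X = 56/43 (X = 448/344 = 448*(1/344) = 56/43 ≈ 1.3023)
X*j(v(-1)) = (56/43)*6 = 336/43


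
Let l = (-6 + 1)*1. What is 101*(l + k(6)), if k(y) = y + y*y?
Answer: 3737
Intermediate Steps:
k(y) = y + y²
l = -5 (l = -5*1 = -5)
101*(l + k(6)) = 101*(-5 + 6*(1 + 6)) = 101*(-5 + 6*7) = 101*(-5 + 42) = 101*37 = 3737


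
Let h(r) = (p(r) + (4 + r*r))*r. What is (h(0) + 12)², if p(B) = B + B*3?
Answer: 144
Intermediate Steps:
p(B) = 4*B (p(B) = B + 3*B = 4*B)
h(r) = r*(4 + r² + 4*r) (h(r) = (4*r + (4 + r*r))*r = (4*r + (4 + r²))*r = (4 + r² + 4*r)*r = r*(4 + r² + 4*r))
(h(0) + 12)² = (0*(4 + 0² + 4*0) + 12)² = (0*(4 + 0 + 0) + 12)² = (0*4 + 12)² = (0 + 12)² = 12² = 144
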